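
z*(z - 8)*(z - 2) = z^3 - 10*z^2 + 16*z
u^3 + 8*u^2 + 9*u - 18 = (u - 1)*(u + 3)*(u + 6)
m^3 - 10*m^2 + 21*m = m*(m - 7)*(m - 3)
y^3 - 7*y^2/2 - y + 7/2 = (y - 7/2)*(y - 1)*(y + 1)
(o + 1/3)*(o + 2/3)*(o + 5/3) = o^3 + 8*o^2/3 + 17*o/9 + 10/27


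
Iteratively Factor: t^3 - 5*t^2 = (t)*(t^2 - 5*t) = t^2*(t - 5)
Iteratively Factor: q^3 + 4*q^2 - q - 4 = (q - 1)*(q^2 + 5*q + 4) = (q - 1)*(q + 4)*(q + 1)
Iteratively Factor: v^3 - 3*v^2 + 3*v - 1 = (v - 1)*(v^2 - 2*v + 1) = (v - 1)^2*(v - 1)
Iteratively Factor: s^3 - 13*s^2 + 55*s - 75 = (s - 3)*(s^2 - 10*s + 25) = (s - 5)*(s - 3)*(s - 5)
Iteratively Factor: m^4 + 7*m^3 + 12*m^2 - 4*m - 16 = (m + 4)*(m^3 + 3*m^2 - 4) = (m + 2)*(m + 4)*(m^2 + m - 2) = (m + 2)^2*(m + 4)*(m - 1)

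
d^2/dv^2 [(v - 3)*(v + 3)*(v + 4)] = 6*v + 8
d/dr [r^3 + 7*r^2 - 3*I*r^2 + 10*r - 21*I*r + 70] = 3*r^2 + r*(14 - 6*I) + 10 - 21*I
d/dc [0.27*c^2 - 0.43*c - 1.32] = 0.54*c - 0.43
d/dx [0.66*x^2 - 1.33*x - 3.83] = 1.32*x - 1.33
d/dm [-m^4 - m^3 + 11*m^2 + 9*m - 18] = -4*m^3 - 3*m^2 + 22*m + 9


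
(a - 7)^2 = a^2 - 14*a + 49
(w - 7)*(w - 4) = w^2 - 11*w + 28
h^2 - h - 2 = (h - 2)*(h + 1)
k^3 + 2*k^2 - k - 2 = (k - 1)*(k + 1)*(k + 2)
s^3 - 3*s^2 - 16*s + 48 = (s - 4)*(s - 3)*(s + 4)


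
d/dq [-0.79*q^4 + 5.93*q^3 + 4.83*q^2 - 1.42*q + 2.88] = -3.16*q^3 + 17.79*q^2 + 9.66*q - 1.42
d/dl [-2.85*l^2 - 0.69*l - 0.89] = -5.7*l - 0.69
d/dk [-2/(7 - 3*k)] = -6/(3*k - 7)^2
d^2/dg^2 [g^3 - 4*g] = 6*g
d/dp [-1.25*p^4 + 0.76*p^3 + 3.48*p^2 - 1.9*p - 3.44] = -5.0*p^3 + 2.28*p^2 + 6.96*p - 1.9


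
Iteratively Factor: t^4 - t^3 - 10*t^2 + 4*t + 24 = (t - 2)*(t^3 + t^2 - 8*t - 12) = (t - 2)*(t + 2)*(t^2 - t - 6) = (t - 3)*(t - 2)*(t + 2)*(t + 2)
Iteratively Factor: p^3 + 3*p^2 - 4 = (p + 2)*(p^2 + p - 2) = (p + 2)^2*(p - 1)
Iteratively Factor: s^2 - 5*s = (s)*(s - 5)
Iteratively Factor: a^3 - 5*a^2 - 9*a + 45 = (a - 3)*(a^2 - 2*a - 15) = (a - 3)*(a + 3)*(a - 5)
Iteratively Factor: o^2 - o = (o)*(o - 1)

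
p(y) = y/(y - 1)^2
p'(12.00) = -0.00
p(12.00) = 0.10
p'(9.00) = -0.02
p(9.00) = 0.14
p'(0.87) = 851.16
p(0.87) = 51.48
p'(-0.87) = 0.02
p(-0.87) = -0.25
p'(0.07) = 1.33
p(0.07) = 0.08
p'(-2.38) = -0.04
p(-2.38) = -0.21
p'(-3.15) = -0.03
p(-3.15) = -0.18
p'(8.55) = -0.02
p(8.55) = 0.15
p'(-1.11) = -0.01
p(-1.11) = -0.25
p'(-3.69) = -0.03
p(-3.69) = -0.17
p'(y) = -2*y/(y - 1)^3 + (y - 1)^(-2)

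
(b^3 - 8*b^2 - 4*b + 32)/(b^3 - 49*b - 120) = (b^2 - 4)/(b^2 + 8*b + 15)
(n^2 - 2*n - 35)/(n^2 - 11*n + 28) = (n + 5)/(n - 4)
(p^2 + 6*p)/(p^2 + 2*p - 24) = p/(p - 4)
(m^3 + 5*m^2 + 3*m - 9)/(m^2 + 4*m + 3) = (m^2 + 2*m - 3)/(m + 1)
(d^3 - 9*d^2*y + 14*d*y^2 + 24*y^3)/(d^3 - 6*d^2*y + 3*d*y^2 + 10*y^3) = (d^2 - 10*d*y + 24*y^2)/(d^2 - 7*d*y + 10*y^2)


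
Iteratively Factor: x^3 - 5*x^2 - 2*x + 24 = (x + 2)*(x^2 - 7*x + 12) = (x - 3)*(x + 2)*(x - 4)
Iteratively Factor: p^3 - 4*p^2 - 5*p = (p + 1)*(p^2 - 5*p) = (p - 5)*(p + 1)*(p)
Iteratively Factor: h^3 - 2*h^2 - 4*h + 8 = (h - 2)*(h^2 - 4) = (h - 2)*(h + 2)*(h - 2)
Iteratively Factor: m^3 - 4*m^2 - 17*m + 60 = (m - 3)*(m^2 - m - 20) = (m - 5)*(m - 3)*(m + 4)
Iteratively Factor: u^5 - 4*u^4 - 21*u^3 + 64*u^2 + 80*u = (u - 5)*(u^4 + u^3 - 16*u^2 - 16*u) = u*(u - 5)*(u^3 + u^2 - 16*u - 16) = u*(u - 5)*(u - 4)*(u^2 + 5*u + 4) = u*(u - 5)*(u - 4)*(u + 1)*(u + 4)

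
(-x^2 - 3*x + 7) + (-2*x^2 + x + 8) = -3*x^2 - 2*x + 15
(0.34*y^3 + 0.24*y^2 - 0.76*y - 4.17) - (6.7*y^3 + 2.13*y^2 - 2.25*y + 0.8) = -6.36*y^3 - 1.89*y^2 + 1.49*y - 4.97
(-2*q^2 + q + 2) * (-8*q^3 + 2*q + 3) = 16*q^5 - 8*q^4 - 20*q^3 - 4*q^2 + 7*q + 6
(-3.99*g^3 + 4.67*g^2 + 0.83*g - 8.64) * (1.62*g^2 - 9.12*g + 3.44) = -6.4638*g^5 + 43.9542*g^4 - 54.9714*g^3 - 5.5016*g^2 + 81.652*g - 29.7216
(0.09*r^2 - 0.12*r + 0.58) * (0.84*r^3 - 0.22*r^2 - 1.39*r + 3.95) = 0.0756*r^5 - 0.1206*r^4 + 0.3885*r^3 + 0.3947*r^2 - 1.2802*r + 2.291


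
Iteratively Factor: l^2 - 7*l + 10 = (l - 5)*(l - 2)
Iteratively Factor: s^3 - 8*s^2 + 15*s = (s)*(s^2 - 8*s + 15) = s*(s - 5)*(s - 3)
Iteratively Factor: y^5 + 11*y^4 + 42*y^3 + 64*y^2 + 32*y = (y)*(y^4 + 11*y^3 + 42*y^2 + 64*y + 32) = y*(y + 1)*(y^3 + 10*y^2 + 32*y + 32) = y*(y + 1)*(y + 4)*(y^2 + 6*y + 8) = y*(y + 1)*(y + 4)^2*(y + 2)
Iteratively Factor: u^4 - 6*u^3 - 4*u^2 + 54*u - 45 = (u - 1)*(u^3 - 5*u^2 - 9*u + 45) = (u - 5)*(u - 1)*(u^2 - 9) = (u - 5)*(u - 3)*(u - 1)*(u + 3)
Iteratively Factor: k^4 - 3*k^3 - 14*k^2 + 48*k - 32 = (k - 4)*(k^3 + k^2 - 10*k + 8) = (k - 4)*(k - 2)*(k^2 + 3*k - 4) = (k - 4)*(k - 2)*(k + 4)*(k - 1)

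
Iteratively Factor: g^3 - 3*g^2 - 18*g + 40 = (g - 5)*(g^2 + 2*g - 8) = (g - 5)*(g - 2)*(g + 4)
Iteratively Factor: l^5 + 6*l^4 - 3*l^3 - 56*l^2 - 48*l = (l + 1)*(l^4 + 5*l^3 - 8*l^2 - 48*l) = l*(l + 1)*(l^3 + 5*l^2 - 8*l - 48) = l*(l + 1)*(l + 4)*(l^2 + l - 12) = l*(l + 1)*(l + 4)^2*(l - 3)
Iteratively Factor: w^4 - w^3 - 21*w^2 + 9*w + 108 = (w - 4)*(w^3 + 3*w^2 - 9*w - 27) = (w - 4)*(w - 3)*(w^2 + 6*w + 9) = (w - 4)*(w - 3)*(w + 3)*(w + 3)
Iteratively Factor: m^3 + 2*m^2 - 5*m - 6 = (m - 2)*(m^2 + 4*m + 3) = (m - 2)*(m + 3)*(m + 1)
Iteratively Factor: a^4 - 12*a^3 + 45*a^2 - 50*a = (a)*(a^3 - 12*a^2 + 45*a - 50) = a*(a - 5)*(a^2 - 7*a + 10) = a*(a - 5)*(a - 2)*(a - 5)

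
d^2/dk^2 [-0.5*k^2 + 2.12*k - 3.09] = -1.00000000000000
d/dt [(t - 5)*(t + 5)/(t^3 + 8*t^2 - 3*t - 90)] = (-t^2 + 10*t - 3)/(t^4 + 6*t^3 - 27*t^2 - 108*t + 324)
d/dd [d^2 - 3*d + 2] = 2*d - 3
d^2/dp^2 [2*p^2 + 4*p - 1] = 4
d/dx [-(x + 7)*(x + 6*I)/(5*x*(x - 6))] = (x^2*(13 + 6*I) + 84*I*x - 252*I)/(5*x^2*(x^2 - 12*x + 36))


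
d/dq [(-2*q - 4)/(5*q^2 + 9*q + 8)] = 10*(q^2 + 4*q + 2)/(25*q^4 + 90*q^3 + 161*q^2 + 144*q + 64)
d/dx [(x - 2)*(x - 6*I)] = 2*x - 2 - 6*I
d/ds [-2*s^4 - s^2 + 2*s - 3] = -8*s^3 - 2*s + 2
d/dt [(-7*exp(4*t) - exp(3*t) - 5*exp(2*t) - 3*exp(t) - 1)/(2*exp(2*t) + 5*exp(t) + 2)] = (-28*exp(5*t) - 107*exp(4*t) - 66*exp(3*t) - 25*exp(2*t) - 16*exp(t) - 1)*exp(t)/(4*exp(4*t) + 20*exp(3*t) + 33*exp(2*t) + 20*exp(t) + 4)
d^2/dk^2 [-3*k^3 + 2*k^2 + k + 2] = 4 - 18*k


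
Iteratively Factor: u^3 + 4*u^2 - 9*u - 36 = (u - 3)*(u^2 + 7*u + 12) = (u - 3)*(u + 3)*(u + 4)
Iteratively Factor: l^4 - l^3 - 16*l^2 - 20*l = (l + 2)*(l^3 - 3*l^2 - 10*l) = (l - 5)*(l + 2)*(l^2 + 2*l) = l*(l - 5)*(l + 2)*(l + 2)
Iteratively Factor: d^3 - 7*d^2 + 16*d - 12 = (d - 3)*(d^2 - 4*d + 4) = (d - 3)*(d - 2)*(d - 2)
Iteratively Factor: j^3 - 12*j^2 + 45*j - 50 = (j - 2)*(j^2 - 10*j + 25) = (j - 5)*(j - 2)*(j - 5)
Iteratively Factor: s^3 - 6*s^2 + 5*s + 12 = (s - 4)*(s^2 - 2*s - 3) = (s - 4)*(s + 1)*(s - 3)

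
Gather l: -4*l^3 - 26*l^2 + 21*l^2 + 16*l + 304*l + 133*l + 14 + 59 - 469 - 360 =-4*l^3 - 5*l^2 + 453*l - 756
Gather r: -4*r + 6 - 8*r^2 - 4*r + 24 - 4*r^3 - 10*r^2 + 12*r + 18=-4*r^3 - 18*r^2 + 4*r + 48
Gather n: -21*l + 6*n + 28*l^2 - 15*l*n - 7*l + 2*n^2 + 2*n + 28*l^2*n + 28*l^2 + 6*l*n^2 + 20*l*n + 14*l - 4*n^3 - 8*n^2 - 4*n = 56*l^2 - 14*l - 4*n^3 + n^2*(6*l - 6) + n*(28*l^2 + 5*l + 4)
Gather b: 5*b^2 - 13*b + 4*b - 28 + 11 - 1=5*b^2 - 9*b - 18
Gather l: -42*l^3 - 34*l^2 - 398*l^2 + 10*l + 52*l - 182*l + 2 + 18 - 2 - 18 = -42*l^3 - 432*l^2 - 120*l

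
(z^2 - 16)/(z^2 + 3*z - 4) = (z - 4)/(z - 1)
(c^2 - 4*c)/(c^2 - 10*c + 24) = c/(c - 6)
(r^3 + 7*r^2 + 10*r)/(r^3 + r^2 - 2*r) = (r + 5)/(r - 1)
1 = 1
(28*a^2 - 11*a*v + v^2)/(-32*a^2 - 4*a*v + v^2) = (-28*a^2 + 11*a*v - v^2)/(32*a^2 + 4*a*v - v^2)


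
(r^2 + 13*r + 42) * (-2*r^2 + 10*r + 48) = -2*r^4 - 16*r^3 + 94*r^2 + 1044*r + 2016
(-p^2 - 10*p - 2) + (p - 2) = -p^2 - 9*p - 4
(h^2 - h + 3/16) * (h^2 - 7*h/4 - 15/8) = h^4 - 11*h^3/4 + h^2/16 + 99*h/64 - 45/128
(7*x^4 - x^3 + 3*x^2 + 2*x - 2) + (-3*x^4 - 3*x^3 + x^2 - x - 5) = 4*x^4 - 4*x^3 + 4*x^2 + x - 7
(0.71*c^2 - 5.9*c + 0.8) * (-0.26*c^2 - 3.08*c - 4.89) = -0.1846*c^4 - 0.6528*c^3 + 14.4921*c^2 + 26.387*c - 3.912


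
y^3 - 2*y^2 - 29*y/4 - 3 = (y - 4)*(y + 1/2)*(y + 3/2)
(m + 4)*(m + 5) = m^2 + 9*m + 20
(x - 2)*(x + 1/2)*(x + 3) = x^3 + 3*x^2/2 - 11*x/2 - 3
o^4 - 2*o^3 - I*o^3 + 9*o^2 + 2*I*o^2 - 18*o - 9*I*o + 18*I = (o - 2)*(o - 3*I)*(o - I)*(o + 3*I)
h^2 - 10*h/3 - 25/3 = (h - 5)*(h + 5/3)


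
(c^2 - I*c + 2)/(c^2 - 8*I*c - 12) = (c + I)/(c - 6*I)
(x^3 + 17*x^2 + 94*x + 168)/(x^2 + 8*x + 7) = (x^2 + 10*x + 24)/(x + 1)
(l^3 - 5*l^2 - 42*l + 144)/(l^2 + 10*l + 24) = (l^2 - 11*l + 24)/(l + 4)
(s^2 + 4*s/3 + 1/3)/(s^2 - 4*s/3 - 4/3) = (3*s^2 + 4*s + 1)/(3*s^2 - 4*s - 4)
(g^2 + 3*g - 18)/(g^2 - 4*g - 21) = (-g^2 - 3*g + 18)/(-g^2 + 4*g + 21)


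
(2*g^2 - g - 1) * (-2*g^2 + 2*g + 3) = -4*g^4 + 6*g^3 + 6*g^2 - 5*g - 3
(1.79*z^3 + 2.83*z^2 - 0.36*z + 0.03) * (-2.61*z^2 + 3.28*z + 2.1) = -4.6719*z^5 - 1.5151*z^4 + 13.981*z^3 + 4.6839*z^2 - 0.6576*z + 0.063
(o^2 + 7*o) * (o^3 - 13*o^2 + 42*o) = o^5 - 6*o^4 - 49*o^3 + 294*o^2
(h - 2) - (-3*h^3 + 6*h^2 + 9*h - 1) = 3*h^3 - 6*h^2 - 8*h - 1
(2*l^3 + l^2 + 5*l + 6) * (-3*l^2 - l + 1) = -6*l^5 - 5*l^4 - 14*l^3 - 22*l^2 - l + 6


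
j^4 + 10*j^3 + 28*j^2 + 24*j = j*(j + 2)^2*(j + 6)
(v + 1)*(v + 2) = v^2 + 3*v + 2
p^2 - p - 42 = (p - 7)*(p + 6)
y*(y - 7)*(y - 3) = y^3 - 10*y^2 + 21*y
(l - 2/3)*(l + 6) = l^2 + 16*l/3 - 4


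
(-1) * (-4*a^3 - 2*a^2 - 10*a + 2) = 4*a^3 + 2*a^2 + 10*a - 2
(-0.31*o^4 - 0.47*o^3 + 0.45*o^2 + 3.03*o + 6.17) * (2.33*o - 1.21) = -0.7223*o^5 - 0.72*o^4 + 1.6172*o^3 + 6.5154*o^2 + 10.7098*o - 7.4657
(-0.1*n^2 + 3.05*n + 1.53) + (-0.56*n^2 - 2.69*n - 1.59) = -0.66*n^2 + 0.36*n - 0.0600000000000001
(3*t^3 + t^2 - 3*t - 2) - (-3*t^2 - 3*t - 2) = 3*t^3 + 4*t^2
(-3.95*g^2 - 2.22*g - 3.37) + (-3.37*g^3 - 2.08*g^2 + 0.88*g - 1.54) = -3.37*g^3 - 6.03*g^2 - 1.34*g - 4.91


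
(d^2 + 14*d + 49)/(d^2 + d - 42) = (d + 7)/(d - 6)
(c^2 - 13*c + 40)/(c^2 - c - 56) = (c - 5)/(c + 7)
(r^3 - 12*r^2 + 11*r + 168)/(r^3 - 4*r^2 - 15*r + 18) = (r^2 - 15*r + 56)/(r^2 - 7*r + 6)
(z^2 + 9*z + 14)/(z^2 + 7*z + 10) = (z + 7)/(z + 5)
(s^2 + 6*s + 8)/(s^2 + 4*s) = (s + 2)/s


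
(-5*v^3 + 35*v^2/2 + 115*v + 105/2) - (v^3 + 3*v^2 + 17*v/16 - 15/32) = -6*v^3 + 29*v^2/2 + 1823*v/16 + 1695/32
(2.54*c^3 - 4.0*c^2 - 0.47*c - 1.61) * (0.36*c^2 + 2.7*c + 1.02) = 0.9144*c^5 + 5.418*c^4 - 8.3784*c^3 - 5.9286*c^2 - 4.8264*c - 1.6422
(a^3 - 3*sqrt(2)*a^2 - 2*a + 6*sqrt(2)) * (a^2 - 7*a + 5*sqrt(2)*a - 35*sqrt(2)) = a^5 - 7*a^4 + 2*sqrt(2)*a^4 - 32*a^3 - 14*sqrt(2)*a^3 - 4*sqrt(2)*a^2 + 224*a^2 + 28*sqrt(2)*a + 60*a - 420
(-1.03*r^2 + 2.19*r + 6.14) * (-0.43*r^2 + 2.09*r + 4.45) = 0.4429*r^4 - 3.0944*r^3 - 2.6466*r^2 + 22.5781*r + 27.323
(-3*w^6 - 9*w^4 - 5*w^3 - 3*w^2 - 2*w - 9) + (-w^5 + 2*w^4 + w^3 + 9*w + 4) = -3*w^6 - w^5 - 7*w^4 - 4*w^3 - 3*w^2 + 7*w - 5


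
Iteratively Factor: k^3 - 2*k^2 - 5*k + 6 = (k - 1)*(k^2 - k - 6) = (k - 3)*(k - 1)*(k + 2)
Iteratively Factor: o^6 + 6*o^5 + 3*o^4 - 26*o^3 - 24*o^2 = (o + 4)*(o^5 + 2*o^4 - 5*o^3 - 6*o^2) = (o + 3)*(o + 4)*(o^4 - o^3 - 2*o^2) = o*(o + 3)*(o + 4)*(o^3 - o^2 - 2*o) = o*(o + 1)*(o + 3)*(o + 4)*(o^2 - 2*o) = o^2*(o + 1)*(o + 3)*(o + 4)*(o - 2)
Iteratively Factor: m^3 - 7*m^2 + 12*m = (m)*(m^2 - 7*m + 12) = m*(m - 4)*(m - 3)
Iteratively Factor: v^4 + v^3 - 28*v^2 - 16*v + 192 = (v - 4)*(v^3 + 5*v^2 - 8*v - 48) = (v - 4)*(v + 4)*(v^2 + v - 12) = (v - 4)*(v + 4)^2*(v - 3)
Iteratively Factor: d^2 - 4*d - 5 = (d - 5)*(d + 1)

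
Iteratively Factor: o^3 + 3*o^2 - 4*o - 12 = (o + 3)*(o^2 - 4) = (o - 2)*(o + 3)*(o + 2)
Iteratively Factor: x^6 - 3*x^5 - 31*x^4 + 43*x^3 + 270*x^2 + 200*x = (x + 2)*(x^5 - 5*x^4 - 21*x^3 + 85*x^2 + 100*x) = (x + 2)*(x + 4)*(x^4 - 9*x^3 + 15*x^2 + 25*x) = (x - 5)*(x + 2)*(x + 4)*(x^3 - 4*x^2 - 5*x) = (x - 5)^2*(x + 2)*(x + 4)*(x^2 + x) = x*(x - 5)^2*(x + 2)*(x + 4)*(x + 1)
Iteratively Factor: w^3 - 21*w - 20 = (w + 4)*(w^2 - 4*w - 5) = (w - 5)*(w + 4)*(w + 1)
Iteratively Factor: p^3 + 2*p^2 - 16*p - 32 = (p - 4)*(p^2 + 6*p + 8) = (p - 4)*(p + 2)*(p + 4)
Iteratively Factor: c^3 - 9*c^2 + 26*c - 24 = (c - 3)*(c^2 - 6*c + 8) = (c - 4)*(c - 3)*(c - 2)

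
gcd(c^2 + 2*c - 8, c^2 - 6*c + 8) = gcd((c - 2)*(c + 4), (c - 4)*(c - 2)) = c - 2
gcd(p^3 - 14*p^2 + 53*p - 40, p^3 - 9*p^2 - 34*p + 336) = p - 8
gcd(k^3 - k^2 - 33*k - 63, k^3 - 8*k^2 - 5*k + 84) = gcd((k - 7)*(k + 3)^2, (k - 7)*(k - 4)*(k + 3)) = k^2 - 4*k - 21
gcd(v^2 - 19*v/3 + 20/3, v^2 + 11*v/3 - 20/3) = v - 4/3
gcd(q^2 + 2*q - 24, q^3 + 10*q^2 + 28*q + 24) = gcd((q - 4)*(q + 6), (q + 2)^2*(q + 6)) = q + 6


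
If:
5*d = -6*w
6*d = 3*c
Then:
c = -12*w/5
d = -6*w/5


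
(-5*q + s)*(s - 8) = -5*q*s + 40*q + s^2 - 8*s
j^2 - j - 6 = (j - 3)*(j + 2)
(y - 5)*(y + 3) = y^2 - 2*y - 15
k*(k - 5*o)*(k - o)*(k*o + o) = k^4*o - 6*k^3*o^2 + k^3*o + 5*k^2*o^3 - 6*k^2*o^2 + 5*k*o^3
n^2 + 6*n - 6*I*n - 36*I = (n + 6)*(n - 6*I)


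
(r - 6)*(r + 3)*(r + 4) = r^3 + r^2 - 30*r - 72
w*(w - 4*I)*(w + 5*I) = w^3 + I*w^2 + 20*w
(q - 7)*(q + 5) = q^2 - 2*q - 35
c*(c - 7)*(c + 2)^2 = c^4 - 3*c^3 - 24*c^2 - 28*c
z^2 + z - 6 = (z - 2)*(z + 3)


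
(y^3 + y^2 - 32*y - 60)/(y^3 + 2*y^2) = (y^2 - y - 30)/y^2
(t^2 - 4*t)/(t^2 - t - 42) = t*(4 - t)/(-t^2 + t + 42)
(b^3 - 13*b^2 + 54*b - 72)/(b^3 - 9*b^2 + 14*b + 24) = (b - 3)/(b + 1)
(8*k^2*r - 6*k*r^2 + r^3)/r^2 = 8*k^2/r - 6*k + r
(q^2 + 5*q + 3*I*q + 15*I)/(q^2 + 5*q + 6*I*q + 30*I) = (q + 3*I)/(q + 6*I)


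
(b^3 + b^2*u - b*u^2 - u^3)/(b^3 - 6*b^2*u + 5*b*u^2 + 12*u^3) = (b^2 - u^2)/(b^2 - 7*b*u + 12*u^2)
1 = 1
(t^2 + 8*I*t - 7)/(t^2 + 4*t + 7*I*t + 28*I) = (t + I)/(t + 4)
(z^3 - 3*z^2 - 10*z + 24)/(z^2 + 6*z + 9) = (z^2 - 6*z + 8)/(z + 3)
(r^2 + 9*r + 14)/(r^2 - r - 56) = (r + 2)/(r - 8)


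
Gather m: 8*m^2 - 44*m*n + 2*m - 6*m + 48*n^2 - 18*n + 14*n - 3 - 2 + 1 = 8*m^2 + m*(-44*n - 4) + 48*n^2 - 4*n - 4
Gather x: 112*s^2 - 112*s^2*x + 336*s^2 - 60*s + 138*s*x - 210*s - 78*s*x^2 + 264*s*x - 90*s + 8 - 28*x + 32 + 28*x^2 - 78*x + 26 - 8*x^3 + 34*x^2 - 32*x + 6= 448*s^2 - 360*s - 8*x^3 + x^2*(62 - 78*s) + x*(-112*s^2 + 402*s - 138) + 72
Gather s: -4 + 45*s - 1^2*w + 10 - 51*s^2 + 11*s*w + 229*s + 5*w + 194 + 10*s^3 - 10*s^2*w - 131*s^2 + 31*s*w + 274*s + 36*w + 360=10*s^3 + s^2*(-10*w - 182) + s*(42*w + 548) + 40*w + 560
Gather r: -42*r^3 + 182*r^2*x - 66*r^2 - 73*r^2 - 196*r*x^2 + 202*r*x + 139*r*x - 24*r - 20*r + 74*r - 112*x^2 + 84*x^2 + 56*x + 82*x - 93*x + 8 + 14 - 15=-42*r^3 + r^2*(182*x - 139) + r*(-196*x^2 + 341*x + 30) - 28*x^2 + 45*x + 7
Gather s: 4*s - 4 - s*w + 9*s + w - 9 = s*(13 - w) + w - 13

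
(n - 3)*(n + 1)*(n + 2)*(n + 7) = n^4 + 7*n^3 - 7*n^2 - 55*n - 42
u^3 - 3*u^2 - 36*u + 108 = (u - 6)*(u - 3)*(u + 6)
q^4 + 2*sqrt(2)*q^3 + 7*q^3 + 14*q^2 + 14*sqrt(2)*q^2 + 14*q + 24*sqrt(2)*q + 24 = (q + 3)*(q + 4)*(q + sqrt(2))^2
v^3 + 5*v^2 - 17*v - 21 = (v - 3)*(v + 1)*(v + 7)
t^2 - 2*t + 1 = (t - 1)^2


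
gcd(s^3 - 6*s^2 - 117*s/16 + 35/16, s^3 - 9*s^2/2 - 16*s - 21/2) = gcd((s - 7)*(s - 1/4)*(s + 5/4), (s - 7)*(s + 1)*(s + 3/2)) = s - 7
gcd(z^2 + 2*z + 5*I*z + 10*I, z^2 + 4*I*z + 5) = z + 5*I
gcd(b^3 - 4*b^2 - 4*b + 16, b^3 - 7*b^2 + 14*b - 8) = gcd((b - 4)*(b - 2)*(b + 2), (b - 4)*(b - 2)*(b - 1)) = b^2 - 6*b + 8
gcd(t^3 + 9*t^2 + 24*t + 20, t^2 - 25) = t + 5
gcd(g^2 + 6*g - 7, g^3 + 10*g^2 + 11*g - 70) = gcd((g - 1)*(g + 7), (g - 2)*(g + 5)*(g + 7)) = g + 7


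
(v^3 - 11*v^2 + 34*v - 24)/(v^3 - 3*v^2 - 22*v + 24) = (v - 4)/(v + 4)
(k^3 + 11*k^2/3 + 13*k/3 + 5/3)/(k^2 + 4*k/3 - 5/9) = 3*(k^2 + 2*k + 1)/(3*k - 1)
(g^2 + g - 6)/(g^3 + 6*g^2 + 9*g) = (g - 2)/(g*(g + 3))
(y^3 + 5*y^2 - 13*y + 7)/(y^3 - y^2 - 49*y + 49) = (y - 1)/(y - 7)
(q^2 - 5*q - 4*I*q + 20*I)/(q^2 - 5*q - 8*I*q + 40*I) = (q - 4*I)/(q - 8*I)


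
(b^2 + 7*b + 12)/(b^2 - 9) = (b + 4)/(b - 3)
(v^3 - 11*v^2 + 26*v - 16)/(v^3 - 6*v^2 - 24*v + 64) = (v - 1)/(v + 4)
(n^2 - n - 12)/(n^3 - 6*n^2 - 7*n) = (-n^2 + n + 12)/(n*(-n^2 + 6*n + 7))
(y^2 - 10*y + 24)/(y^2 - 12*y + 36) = (y - 4)/(y - 6)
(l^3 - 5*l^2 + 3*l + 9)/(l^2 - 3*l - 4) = (l^2 - 6*l + 9)/(l - 4)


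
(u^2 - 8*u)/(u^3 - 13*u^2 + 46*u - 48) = u/(u^2 - 5*u + 6)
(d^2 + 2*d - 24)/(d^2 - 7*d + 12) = (d + 6)/(d - 3)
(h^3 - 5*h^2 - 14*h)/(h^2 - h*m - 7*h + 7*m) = h*(h + 2)/(h - m)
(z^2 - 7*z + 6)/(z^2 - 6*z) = (z - 1)/z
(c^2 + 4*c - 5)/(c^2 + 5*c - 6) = (c + 5)/(c + 6)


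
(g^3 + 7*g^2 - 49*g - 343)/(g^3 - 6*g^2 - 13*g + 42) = (g^2 + 14*g + 49)/(g^2 + g - 6)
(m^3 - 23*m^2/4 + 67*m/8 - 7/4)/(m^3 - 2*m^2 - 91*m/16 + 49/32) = 4*(m - 2)/(4*m + 7)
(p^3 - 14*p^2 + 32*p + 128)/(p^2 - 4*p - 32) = (p^2 - 6*p - 16)/(p + 4)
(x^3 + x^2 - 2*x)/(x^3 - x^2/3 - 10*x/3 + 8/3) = 3*x/(3*x - 4)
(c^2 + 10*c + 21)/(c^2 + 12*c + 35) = (c + 3)/(c + 5)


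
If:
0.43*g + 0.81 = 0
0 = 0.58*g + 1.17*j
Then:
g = -1.88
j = 0.93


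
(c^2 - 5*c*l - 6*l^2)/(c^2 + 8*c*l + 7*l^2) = (c - 6*l)/(c + 7*l)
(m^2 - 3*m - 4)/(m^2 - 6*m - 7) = (m - 4)/(m - 7)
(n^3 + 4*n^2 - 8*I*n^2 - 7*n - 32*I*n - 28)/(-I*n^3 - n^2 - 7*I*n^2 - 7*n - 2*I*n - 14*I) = (I*n^3 + 4*n^2*(2 + I) + n*(32 - 7*I) - 28*I)/(n^3 + n^2*(7 - I) + n*(2 - 7*I) + 14)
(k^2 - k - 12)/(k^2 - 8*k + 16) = (k + 3)/(k - 4)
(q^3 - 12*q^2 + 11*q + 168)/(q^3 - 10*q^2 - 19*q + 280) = (q + 3)/(q + 5)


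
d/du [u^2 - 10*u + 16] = 2*u - 10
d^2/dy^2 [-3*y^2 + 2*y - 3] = -6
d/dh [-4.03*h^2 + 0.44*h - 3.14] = 0.44 - 8.06*h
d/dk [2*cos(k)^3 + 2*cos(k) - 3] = 6*sin(k)^3 - 8*sin(k)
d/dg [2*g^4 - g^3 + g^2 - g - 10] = 8*g^3 - 3*g^2 + 2*g - 1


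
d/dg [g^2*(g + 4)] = g*(3*g + 8)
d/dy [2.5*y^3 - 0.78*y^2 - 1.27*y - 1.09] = 7.5*y^2 - 1.56*y - 1.27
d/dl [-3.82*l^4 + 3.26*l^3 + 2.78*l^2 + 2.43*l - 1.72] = -15.28*l^3 + 9.78*l^2 + 5.56*l + 2.43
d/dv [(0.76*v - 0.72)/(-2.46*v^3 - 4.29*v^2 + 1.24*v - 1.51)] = (3.7392*v^3 - 2.0532*v^2 - 6.1776*v - 0.2548)/(6.0516*v^6 + 21.1068*v^5 + 12.3033*v^4 - 3.21*v^3 + 14.4934*v^2 - 3.7448*v + 2.2801)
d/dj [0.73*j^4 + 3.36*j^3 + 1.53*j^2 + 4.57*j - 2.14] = 2.92*j^3 + 10.08*j^2 + 3.06*j + 4.57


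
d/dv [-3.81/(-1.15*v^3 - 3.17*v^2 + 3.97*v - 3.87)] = (-13.1445*v^2 - 24.1554*v + 15.1257)/(1.15*v^3 + 3.17*v^2 - 3.97*v + 3.87)^2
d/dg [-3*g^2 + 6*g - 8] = 6 - 6*g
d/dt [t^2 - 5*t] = 2*t - 5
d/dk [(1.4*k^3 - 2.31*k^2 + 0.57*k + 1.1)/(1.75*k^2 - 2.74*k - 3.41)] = (2.45*k^4 - 7.672*k^3 - 8.9901*k^2 + 11.9042*k + 1.0703)/(3.0625*k^4 - 9.59*k^3 - 4.4274*k^2 + 18.6868*k + 11.6281)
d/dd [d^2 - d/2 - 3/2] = 2*d - 1/2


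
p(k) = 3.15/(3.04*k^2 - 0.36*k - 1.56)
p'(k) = 3.15*(0.36 - 6.08*k)/(3.04*k^2 - 0.36*k - 1.56)^2 = (1.134 - 19.152*k)/(-3.04*k^2 + 0.36*k + 1.56)^2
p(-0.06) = -2.06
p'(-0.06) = 0.98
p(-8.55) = 0.01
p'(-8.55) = 0.00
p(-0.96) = 1.98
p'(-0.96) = 7.75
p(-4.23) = 0.06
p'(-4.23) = 0.03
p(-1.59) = 0.47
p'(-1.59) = 0.70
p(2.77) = 0.15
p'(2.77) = -0.12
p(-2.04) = 0.27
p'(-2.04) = 0.29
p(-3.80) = 0.07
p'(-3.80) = 0.04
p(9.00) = 0.01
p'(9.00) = -0.00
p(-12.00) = 0.01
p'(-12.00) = 0.00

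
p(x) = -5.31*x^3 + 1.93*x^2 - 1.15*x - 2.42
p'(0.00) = -1.15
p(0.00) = -2.42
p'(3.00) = -132.94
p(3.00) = -131.87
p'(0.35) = -1.75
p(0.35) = -2.81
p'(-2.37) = -99.78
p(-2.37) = 81.83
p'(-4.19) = -296.99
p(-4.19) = 426.89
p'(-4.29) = -310.89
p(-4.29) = 457.28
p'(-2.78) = -134.99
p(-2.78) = 129.78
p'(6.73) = -696.69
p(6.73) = -1541.34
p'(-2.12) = -80.93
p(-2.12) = 59.29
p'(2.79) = -114.38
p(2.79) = -105.93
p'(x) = -15.93*x^2 + 3.86*x - 1.15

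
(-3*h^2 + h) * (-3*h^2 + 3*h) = 9*h^4 - 12*h^3 + 3*h^2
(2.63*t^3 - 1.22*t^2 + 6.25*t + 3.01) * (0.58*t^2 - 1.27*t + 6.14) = 1.5254*t^5 - 4.0477*t^4 + 21.3226*t^3 - 13.6825*t^2 + 34.5523*t + 18.4814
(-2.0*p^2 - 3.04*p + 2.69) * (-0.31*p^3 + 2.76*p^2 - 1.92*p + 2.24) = 0.62*p^5 - 4.5776*p^4 - 5.3843*p^3 + 8.7812*p^2 - 11.9744*p + 6.0256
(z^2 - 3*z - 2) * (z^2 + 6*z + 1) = z^4 + 3*z^3 - 19*z^2 - 15*z - 2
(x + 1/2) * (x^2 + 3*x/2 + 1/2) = x^3 + 2*x^2 + 5*x/4 + 1/4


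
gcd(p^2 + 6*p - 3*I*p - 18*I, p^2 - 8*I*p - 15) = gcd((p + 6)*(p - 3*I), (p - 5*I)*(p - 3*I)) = p - 3*I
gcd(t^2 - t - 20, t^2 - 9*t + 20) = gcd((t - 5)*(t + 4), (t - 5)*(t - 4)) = t - 5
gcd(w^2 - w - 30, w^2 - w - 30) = w^2 - w - 30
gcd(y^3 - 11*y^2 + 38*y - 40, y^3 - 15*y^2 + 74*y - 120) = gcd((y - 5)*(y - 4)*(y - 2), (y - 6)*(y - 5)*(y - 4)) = y^2 - 9*y + 20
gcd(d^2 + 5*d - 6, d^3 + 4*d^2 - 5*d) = d - 1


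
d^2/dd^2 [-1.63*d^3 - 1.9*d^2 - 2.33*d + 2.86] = -9.78*d - 3.8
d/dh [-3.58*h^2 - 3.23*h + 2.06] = -7.16*h - 3.23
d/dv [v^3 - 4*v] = 3*v^2 - 4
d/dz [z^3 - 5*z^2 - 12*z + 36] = 3*z^2 - 10*z - 12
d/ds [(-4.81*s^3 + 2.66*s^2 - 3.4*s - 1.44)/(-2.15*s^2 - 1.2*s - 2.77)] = (10.3415*s^4 + 11.544*s^3 + 29.4691*s^2 - 20.9284*s + 7.69)/(4.6225*s^4 + 5.16*s^3 + 13.351*s^2 + 6.648*s + 7.6729)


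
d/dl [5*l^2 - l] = 10*l - 1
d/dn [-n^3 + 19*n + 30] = 19 - 3*n^2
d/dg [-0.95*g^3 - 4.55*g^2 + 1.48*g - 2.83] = -2.85*g^2 - 9.1*g + 1.48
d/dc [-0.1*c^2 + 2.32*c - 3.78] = 2.32 - 0.2*c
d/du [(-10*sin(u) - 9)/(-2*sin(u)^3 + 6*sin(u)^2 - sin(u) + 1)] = (-40*sin(u)^3 + 6*sin(u)^2 + 108*sin(u) - 19)*cos(u)/(2*sin(u)^3 - 6*sin(u)^2 + sin(u) - 1)^2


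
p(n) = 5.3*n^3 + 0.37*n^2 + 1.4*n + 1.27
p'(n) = 15.9*n^2 + 0.74*n + 1.4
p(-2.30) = -64.48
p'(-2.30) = 83.81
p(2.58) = 98.36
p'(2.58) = 109.15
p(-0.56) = -0.33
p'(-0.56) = 5.97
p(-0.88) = -3.29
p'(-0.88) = 13.06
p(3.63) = 264.74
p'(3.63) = 213.60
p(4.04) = 362.44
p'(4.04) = 263.90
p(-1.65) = -23.84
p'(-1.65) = 43.47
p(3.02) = 154.85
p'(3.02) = 148.65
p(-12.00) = -9120.65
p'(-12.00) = 2282.12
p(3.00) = 151.90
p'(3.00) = 146.72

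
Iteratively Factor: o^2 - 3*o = (o)*(o - 3)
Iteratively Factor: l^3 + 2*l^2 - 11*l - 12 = (l + 1)*(l^2 + l - 12) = (l - 3)*(l + 1)*(l + 4)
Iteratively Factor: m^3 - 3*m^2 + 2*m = (m - 2)*(m^2 - m) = (m - 2)*(m - 1)*(m)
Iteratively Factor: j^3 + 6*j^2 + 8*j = (j + 2)*(j^2 + 4*j) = j*(j + 2)*(j + 4)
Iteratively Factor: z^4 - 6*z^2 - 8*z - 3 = (z - 3)*(z^3 + 3*z^2 + 3*z + 1) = (z - 3)*(z + 1)*(z^2 + 2*z + 1) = (z - 3)*(z + 1)^2*(z + 1)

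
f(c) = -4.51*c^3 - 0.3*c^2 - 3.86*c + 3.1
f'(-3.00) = -123.83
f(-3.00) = 133.75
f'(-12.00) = -1944.98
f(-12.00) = 7799.50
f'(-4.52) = -277.57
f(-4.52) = 430.90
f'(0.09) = -4.02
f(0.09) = 2.75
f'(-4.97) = -335.08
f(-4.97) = 568.54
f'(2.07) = -63.08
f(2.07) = -46.18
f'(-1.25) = -24.25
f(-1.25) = 16.26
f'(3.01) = -128.25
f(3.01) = -134.23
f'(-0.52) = -7.21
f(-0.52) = 5.66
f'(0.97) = -17.17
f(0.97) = -5.04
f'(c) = -13.53*c^2 - 0.6*c - 3.86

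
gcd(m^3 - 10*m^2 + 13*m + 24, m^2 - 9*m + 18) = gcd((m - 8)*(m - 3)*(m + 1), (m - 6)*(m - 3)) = m - 3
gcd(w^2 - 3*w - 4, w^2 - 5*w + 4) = w - 4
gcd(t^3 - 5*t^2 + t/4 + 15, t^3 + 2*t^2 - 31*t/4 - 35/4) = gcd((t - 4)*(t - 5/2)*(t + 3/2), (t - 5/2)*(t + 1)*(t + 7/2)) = t - 5/2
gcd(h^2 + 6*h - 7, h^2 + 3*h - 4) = h - 1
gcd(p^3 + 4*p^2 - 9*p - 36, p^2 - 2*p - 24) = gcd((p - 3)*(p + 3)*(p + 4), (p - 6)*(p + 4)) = p + 4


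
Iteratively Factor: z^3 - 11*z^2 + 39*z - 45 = (z - 3)*(z^2 - 8*z + 15) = (z - 5)*(z - 3)*(z - 3)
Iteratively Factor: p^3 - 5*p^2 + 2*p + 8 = (p + 1)*(p^2 - 6*p + 8) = (p - 4)*(p + 1)*(p - 2)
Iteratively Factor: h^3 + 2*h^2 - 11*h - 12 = (h + 1)*(h^2 + h - 12) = (h + 1)*(h + 4)*(h - 3)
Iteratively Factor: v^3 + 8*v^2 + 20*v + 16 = (v + 4)*(v^2 + 4*v + 4) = (v + 2)*(v + 4)*(v + 2)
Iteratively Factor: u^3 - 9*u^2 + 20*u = (u - 5)*(u^2 - 4*u) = (u - 5)*(u - 4)*(u)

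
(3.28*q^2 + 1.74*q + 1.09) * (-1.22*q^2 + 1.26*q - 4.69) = -4.0016*q^4 + 2.01*q^3 - 14.5206*q^2 - 6.7872*q - 5.1121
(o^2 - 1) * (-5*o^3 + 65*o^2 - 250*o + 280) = -5*o^5 + 65*o^4 - 245*o^3 + 215*o^2 + 250*o - 280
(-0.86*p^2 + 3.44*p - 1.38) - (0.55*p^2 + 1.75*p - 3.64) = -1.41*p^2 + 1.69*p + 2.26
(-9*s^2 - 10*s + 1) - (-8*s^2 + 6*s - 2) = -s^2 - 16*s + 3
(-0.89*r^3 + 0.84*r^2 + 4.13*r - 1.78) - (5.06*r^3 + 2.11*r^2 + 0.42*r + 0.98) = -5.95*r^3 - 1.27*r^2 + 3.71*r - 2.76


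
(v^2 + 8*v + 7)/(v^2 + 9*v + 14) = (v + 1)/(v + 2)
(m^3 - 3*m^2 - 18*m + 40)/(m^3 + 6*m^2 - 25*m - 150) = (m^2 + 2*m - 8)/(m^2 + 11*m + 30)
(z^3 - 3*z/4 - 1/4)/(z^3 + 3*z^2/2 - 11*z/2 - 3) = (z^2 - z/2 - 1/2)/(z^2 + z - 6)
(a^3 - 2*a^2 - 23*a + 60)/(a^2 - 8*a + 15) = (a^2 + a - 20)/(a - 5)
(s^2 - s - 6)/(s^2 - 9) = (s + 2)/(s + 3)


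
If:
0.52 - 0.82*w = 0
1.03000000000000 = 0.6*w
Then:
No Solution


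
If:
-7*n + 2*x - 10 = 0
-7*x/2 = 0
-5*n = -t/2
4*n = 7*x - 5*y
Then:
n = -10/7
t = -100/7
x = 0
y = 8/7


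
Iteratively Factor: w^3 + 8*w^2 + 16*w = (w + 4)*(w^2 + 4*w) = (w + 4)^2*(w)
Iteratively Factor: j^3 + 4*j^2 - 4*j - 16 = (j - 2)*(j^2 + 6*j + 8) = (j - 2)*(j + 2)*(j + 4)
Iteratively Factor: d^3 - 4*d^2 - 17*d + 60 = (d - 5)*(d^2 + d - 12) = (d - 5)*(d + 4)*(d - 3)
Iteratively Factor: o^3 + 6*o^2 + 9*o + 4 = (o + 4)*(o^2 + 2*o + 1) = (o + 1)*(o + 4)*(o + 1)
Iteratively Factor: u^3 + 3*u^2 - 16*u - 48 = (u - 4)*(u^2 + 7*u + 12) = (u - 4)*(u + 4)*(u + 3)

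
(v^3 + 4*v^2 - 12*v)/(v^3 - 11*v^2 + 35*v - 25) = v*(v^2 + 4*v - 12)/(v^3 - 11*v^2 + 35*v - 25)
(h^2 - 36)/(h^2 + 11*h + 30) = (h - 6)/(h + 5)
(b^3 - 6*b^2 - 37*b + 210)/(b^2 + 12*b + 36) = (b^2 - 12*b + 35)/(b + 6)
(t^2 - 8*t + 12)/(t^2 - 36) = (t - 2)/(t + 6)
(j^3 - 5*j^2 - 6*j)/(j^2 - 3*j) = (j^2 - 5*j - 6)/(j - 3)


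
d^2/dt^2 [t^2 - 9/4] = 2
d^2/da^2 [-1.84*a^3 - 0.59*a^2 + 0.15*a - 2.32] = -11.04*a - 1.18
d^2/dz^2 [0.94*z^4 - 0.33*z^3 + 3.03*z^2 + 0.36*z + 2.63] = 11.28*z^2 - 1.98*z + 6.06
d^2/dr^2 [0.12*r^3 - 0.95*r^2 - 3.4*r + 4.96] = 0.72*r - 1.9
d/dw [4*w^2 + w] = 8*w + 1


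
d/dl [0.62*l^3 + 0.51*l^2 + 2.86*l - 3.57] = 1.86*l^2 + 1.02*l + 2.86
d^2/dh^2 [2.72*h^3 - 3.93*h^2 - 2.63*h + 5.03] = 16.32*h - 7.86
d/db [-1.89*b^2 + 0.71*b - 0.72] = 0.71 - 3.78*b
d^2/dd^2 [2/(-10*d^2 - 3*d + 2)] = 4*(100*d^2 + 30*d - (20*d + 3)^2 - 20)/(10*d^2 + 3*d - 2)^3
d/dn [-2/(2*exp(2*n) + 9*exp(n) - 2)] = (8*exp(n) + 18)*exp(n)/(2*exp(2*n) + 9*exp(n) - 2)^2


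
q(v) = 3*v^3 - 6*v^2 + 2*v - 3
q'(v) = 9*v^2 - 12*v + 2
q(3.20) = 40.26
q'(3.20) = 55.76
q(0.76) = -3.63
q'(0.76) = -1.92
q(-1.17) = -18.36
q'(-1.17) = 28.36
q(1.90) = -0.28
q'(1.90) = 11.69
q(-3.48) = -209.05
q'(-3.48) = 152.75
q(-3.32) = -185.56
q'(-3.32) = 141.04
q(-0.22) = -3.76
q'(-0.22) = 5.08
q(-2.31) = -76.62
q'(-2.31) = 77.74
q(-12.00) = -6075.00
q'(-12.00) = 1442.00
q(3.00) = 30.00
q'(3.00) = 47.00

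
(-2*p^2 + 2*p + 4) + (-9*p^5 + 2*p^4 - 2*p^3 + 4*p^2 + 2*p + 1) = -9*p^5 + 2*p^4 - 2*p^3 + 2*p^2 + 4*p + 5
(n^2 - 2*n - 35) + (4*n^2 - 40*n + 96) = 5*n^2 - 42*n + 61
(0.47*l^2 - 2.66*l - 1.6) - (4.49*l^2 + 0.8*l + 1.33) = -4.02*l^2 - 3.46*l - 2.93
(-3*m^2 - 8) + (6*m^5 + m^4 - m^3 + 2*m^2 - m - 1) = 6*m^5 + m^4 - m^3 - m^2 - m - 9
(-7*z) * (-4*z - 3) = 28*z^2 + 21*z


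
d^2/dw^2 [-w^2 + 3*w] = -2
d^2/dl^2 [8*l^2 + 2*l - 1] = 16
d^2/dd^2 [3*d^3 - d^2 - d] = 18*d - 2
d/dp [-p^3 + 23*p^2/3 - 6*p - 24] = -3*p^2 + 46*p/3 - 6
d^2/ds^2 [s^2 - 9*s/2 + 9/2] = 2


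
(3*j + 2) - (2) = 3*j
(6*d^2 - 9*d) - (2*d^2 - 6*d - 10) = 4*d^2 - 3*d + 10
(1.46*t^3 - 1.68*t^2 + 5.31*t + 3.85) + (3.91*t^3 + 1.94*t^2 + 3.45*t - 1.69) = 5.37*t^3 + 0.26*t^2 + 8.76*t + 2.16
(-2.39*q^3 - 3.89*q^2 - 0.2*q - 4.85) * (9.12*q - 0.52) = -21.7968*q^4 - 34.234*q^3 + 0.1988*q^2 - 44.128*q + 2.522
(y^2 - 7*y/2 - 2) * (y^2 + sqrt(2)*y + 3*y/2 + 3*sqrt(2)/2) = y^4 - 2*y^3 + sqrt(2)*y^3 - 29*y^2/4 - 2*sqrt(2)*y^2 - 29*sqrt(2)*y/4 - 3*y - 3*sqrt(2)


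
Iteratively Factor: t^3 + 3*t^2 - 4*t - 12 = (t + 3)*(t^2 - 4) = (t + 2)*(t + 3)*(t - 2)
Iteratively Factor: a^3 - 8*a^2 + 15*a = (a)*(a^2 - 8*a + 15) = a*(a - 5)*(a - 3)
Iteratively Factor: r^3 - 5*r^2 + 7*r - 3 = (r - 3)*(r^2 - 2*r + 1) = (r - 3)*(r - 1)*(r - 1)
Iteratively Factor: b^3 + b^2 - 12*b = (b - 3)*(b^2 + 4*b) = b*(b - 3)*(b + 4)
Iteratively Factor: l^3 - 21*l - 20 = (l - 5)*(l^2 + 5*l + 4) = (l - 5)*(l + 1)*(l + 4)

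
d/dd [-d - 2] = -1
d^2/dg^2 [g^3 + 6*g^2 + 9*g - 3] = 6*g + 12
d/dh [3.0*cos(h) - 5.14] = -3.0*sin(h)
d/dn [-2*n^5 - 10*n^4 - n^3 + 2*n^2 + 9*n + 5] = -10*n^4 - 40*n^3 - 3*n^2 + 4*n + 9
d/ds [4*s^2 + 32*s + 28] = 8*s + 32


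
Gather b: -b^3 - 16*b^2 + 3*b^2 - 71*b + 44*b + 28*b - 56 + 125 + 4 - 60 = -b^3 - 13*b^2 + b + 13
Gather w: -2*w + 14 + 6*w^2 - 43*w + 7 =6*w^2 - 45*w + 21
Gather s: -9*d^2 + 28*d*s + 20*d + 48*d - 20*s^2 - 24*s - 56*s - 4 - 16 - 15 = -9*d^2 + 68*d - 20*s^2 + s*(28*d - 80) - 35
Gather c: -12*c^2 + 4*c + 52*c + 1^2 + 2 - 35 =-12*c^2 + 56*c - 32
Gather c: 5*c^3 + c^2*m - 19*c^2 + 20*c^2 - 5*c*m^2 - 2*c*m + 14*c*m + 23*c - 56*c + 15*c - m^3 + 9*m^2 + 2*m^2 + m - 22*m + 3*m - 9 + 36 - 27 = 5*c^3 + c^2*(m + 1) + c*(-5*m^2 + 12*m - 18) - m^3 + 11*m^2 - 18*m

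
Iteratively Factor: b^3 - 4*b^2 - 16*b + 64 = (b - 4)*(b^2 - 16) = (b - 4)*(b + 4)*(b - 4)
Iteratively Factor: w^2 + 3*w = (w + 3)*(w)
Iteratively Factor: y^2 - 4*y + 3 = (y - 1)*(y - 3)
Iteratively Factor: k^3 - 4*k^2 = (k)*(k^2 - 4*k) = k^2*(k - 4)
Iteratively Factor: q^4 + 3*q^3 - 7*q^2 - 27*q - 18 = (q + 2)*(q^3 + q^2 - 9*q - 9) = (q - 3)*(q + 2)*(q^2 + 4*q + 3) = (q - 3)*(q + 2)*(q + 3)*(q + 1)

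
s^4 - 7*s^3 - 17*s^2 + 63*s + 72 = (s - 8)*(s - 3)*(s + 1)*(s + 3)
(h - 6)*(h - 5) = h^2 - 11*h + 30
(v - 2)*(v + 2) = v^2 - 4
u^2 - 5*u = u*(u - 5)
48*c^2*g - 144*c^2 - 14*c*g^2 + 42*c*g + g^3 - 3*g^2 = (-8*c + g)*(-6*c + g)*(g - 3)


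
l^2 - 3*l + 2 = (l - 2)*(l - 1)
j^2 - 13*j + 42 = (j - 7)*(j - 6)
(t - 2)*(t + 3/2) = t^2 - t/2 - 3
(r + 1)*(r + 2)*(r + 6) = r^3 + 9*r^2 + 20*r + 12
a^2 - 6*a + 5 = (a - 5)*(a - 1)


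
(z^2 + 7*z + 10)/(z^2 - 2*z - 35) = (z + 2)/(z - 7)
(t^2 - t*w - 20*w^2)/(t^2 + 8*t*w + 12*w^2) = (t^2 - t*w - 20*w^2)/(t^2 + 8*t*w + 12*w^2)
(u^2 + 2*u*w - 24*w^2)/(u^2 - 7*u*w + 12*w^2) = (u + 6*w)/(u - 3*w)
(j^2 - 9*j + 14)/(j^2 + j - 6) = (j - 7)/(j + 3)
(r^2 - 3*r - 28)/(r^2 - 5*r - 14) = (r + 4)/(r + 2)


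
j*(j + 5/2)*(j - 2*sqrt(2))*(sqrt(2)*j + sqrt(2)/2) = sqrt(2)*j^4 - 4*j^3 + 3*sqrt(2)*j^3 - 12*j^2 + 5*sqrt(2)*j^2/4 - 5*j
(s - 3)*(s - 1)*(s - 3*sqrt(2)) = s^3 - 3*sqrt(2)*s^2 - 4*s^2 + 3*s + 12*sqrt(2)*s - 9*sqrt(2)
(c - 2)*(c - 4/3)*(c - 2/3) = c^3 - 4*c^2 + 44*c/9 - 16/9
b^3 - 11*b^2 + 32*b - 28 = (b - 7)*(b - 2)^2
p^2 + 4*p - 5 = (p - 1)*(p + 5)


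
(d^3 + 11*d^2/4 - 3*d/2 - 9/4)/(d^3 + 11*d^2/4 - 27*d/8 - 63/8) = 2*(4*d^2 - d - 3)/(8*d^2 - 2*d - 21)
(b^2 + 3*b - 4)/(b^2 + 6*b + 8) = (b - 1)/(b + 2)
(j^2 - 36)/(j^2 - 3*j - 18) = (j + 6)/(j + 3)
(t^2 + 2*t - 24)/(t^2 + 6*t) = (t - 4)/t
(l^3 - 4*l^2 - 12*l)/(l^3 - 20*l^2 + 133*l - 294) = l*(l + 2)/(l^2 - 14*l + 49)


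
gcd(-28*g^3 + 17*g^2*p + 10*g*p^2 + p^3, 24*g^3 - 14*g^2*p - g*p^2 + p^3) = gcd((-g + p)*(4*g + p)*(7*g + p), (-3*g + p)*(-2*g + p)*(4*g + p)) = 4*g + p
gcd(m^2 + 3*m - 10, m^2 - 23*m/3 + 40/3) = 1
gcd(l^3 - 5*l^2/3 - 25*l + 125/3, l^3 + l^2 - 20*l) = l + 5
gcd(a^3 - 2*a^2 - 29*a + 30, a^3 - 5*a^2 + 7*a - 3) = a - 1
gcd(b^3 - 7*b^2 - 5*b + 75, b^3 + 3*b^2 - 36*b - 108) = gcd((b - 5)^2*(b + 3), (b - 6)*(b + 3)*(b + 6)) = b + 3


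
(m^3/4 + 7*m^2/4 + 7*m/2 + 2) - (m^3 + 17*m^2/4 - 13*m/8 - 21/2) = -3*m^3/4 - 5*m^2/2 + 41*m/8 + 25/2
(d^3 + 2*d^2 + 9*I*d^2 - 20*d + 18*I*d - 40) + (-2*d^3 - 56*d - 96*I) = -d^3 + 2*d^2 + 9*I*d^2 - 76*d + 18*I*d - 40 - 96*I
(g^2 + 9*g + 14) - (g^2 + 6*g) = 3*g + 14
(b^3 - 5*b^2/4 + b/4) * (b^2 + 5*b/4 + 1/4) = b^5 - 17*b^3/16 + b/16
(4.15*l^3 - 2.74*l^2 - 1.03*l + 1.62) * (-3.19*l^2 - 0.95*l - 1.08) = -13.2385*l^5 + 4.7981*l^4 + 1.4067*l^3 - 1.2301*l^2 - 0.4266*l - 1.7496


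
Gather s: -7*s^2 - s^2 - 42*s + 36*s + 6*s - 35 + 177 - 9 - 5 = 128 - 8*s^2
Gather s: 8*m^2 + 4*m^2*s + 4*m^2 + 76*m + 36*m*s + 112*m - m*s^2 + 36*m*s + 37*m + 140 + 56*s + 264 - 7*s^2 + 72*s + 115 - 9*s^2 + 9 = 12*m^2 + 225*m + s^2*(-m - 16) + s*(4*m^2 + 72*m + 128) + 528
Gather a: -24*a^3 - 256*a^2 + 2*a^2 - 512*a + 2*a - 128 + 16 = -24*a^3 - 254*a^2 - 510*a - 112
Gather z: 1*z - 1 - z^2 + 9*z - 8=-z^2 + 10*z - 9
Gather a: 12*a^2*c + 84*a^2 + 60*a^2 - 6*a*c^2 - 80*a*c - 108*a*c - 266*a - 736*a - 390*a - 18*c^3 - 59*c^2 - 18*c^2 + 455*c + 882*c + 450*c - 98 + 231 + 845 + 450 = a^2*(12*c + 144) + a*(-6*c^2 - 188*c - 1392) - 18*c^3 - 77*c^2 + 1787*c + 1428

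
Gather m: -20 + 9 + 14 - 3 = 0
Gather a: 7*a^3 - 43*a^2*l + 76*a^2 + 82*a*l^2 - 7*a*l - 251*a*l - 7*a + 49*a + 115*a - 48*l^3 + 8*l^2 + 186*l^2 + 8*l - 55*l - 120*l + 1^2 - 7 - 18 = 7*a^3 + a^2*(76 - 43*l) + a*(82*l^2 - 258*l + 157) - 48*l^3 + 194*l^2 - 167*l - 24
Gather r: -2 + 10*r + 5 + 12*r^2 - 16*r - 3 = 12*r^2 - 6*r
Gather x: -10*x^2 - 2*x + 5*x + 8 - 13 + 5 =-10*x^2 + 3*x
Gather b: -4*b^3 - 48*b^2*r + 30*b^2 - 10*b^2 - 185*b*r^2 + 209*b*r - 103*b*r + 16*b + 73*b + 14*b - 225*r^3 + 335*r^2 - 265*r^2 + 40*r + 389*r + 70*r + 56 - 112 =-4*b^3 + b^2*(20 - 48*r) + b*(-185*r^2 + 106*r + 103) - 225*r^3 + 70*r^2 + 499*r - 56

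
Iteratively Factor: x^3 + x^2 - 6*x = (x - 2)*(x^2 + 3*x) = (x - 2)*(x + 3)*(x)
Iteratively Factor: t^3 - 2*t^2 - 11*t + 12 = (t - 4)*(t^2 + 2*t - 3) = (t - 4)*(t - 1)*(t + 3)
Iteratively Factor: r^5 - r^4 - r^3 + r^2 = (r - 1)*(r^4 - r^2) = r*(r - 1)*(r^3 - r) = r*(r - 1)^2*(r^2 + r) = r*(r - 1)^2*(r + 1)*(r)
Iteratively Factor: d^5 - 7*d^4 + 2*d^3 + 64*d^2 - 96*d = (d - 4)*(d^4 - 3*d^3 - 10*d^2 + 24*d) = (d - 4)*(d + 3)*(d^3 - 6*d^2 + 8*d) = d*(d - 4)*(d + 3)*(d^2 - 6*d + 8) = d*(d - 4)*(d - 2)*(d + 3)*(d - 4)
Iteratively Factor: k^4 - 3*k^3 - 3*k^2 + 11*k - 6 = (k - 1)*(k^3 - 2*k^2 - 5*k + 6) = (k - 1)^2*(k^2 - k - 6) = (k - 1)^2*(k + 2)*(k - 3)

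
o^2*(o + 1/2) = o^3 + o^2/2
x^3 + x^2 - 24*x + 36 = (x - 3)*(x - 2)*(x + 6)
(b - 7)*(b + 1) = b^2 - 6*b - 7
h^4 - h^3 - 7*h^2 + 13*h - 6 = (h - 2)*(h - 1)^2*(h + 3)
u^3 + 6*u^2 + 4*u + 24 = (u + 6)*(u - 2*I)*(u + 2*I)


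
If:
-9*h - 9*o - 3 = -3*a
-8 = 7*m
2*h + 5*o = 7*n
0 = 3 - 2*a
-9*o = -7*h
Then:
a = 3/2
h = 3/32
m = -8/7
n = 53/672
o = 7/96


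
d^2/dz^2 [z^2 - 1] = 2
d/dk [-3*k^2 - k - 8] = -6*k - 1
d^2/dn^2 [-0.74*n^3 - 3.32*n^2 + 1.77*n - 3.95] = -4.44*n - 6.64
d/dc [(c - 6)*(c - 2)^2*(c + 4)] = 4*c^3 - 18*c^2 - 24*c + 88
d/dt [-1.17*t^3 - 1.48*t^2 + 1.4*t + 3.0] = -3.51*t^2 - 2.96*t + 1.4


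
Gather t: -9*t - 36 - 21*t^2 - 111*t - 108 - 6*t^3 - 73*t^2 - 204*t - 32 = -6*t^3 - 94*t^2 - 324*t - 176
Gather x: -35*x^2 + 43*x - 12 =-35*x^2 + 43*x - 12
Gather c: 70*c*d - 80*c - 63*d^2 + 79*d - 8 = c*(70*d - 80) - 63*d^2 + 79*d - 8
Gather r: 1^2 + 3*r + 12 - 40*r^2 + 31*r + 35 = -40*r^2 + 34*r + 48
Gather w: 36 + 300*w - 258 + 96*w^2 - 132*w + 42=96*w^2 + 168*w - 180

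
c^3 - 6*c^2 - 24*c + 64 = (c - 8)*(c - 2)*(c + 4)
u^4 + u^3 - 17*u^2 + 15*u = u*(u - 3)*(u - 1)*(u + 5)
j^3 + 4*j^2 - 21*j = j*(j - 3)*(j + 7)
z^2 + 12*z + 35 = (z + 5)*(z + 7)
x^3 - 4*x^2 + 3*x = x*(x - 3)*(x - 1)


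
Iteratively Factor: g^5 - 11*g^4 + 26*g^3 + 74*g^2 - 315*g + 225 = (g - 5)*(g^4 - 6*g^3 - 4*g^2 + 54*g - 45) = (g - 5)*(g - 3)*(g^3 - 3*g^2 - 13*g + 15) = (g - 5)*(g - 3)*(g + 3)*(g^2 - 6*g + 5) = (g - 5)^2*(g - 3)*(g + 3)*(g - 1)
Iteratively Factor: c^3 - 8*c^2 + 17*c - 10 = (c - 5)*(c^2 - 3*c + 2) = (c - 5)*(c - 1)*(c - 2)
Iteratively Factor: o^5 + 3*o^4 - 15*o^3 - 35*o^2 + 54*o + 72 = (o + 1)*(o^4 + 2*o^3 - 17*o^2 - 18*o + 72) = (o + 1)*(o + 4)*(o^3 - 2*o^2 - 9*o + 18) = (o + 1)*(o + 3)*(o + 4)*(o^2 - 5*o + 6) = (o - 3)*(o + 1)*(o + 3)*(o + 4)*(o - 2)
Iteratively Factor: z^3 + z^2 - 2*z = (z + 2)*(z^2 - z) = z*(z + 2)*(z - 1)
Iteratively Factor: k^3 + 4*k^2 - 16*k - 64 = (k - 4)*(k^2 + 8*k + 16) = (k - 4)*(k + 4)*(k + 4)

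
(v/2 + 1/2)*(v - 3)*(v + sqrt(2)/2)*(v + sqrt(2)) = v^4/2 - v^3 + 3*sqrt(2)*v^3/4 - 3*sqrt(2)*v^2/2 - v^2 - 9*sqrt(2)*v/4 - v - 3/2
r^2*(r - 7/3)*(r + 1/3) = r^4 - 2*r^3 - 7*r^2/9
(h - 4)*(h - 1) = h^2 - 5*h + 4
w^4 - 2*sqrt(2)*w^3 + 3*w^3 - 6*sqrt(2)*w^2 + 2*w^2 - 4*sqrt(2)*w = w*(w + 1)*(w + 2)*(w - 2*sqrt(2))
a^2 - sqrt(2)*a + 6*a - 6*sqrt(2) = (a + 6)*(a - sqrt(2))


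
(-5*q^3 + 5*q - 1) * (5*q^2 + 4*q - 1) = -25*q^5 - 20*q^4 + 30*q^3 + 15*q^2 - 9*q + 1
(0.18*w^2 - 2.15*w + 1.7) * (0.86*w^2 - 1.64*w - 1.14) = 0.1548*w^4 - 2.1442*w^3 + 4.7828*w^2 - 0.337*w - 1.938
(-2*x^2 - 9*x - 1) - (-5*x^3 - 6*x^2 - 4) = 5*x^3 + 4*x^2 - 9*x + 3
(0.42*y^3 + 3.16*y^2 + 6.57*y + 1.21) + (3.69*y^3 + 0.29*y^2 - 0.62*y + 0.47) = 4.11*y^3 + 3.45*y^2 + 5.95*y + 1.68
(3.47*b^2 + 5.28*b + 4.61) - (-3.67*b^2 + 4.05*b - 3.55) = 7.14*b^2 + 1.23*b + 8.16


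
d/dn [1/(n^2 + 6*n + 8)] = 2*(-n - 3)/(n^2 + 6*n + 8)^2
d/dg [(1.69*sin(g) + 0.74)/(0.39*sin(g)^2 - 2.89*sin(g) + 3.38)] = (-0.6591*sin(g)^2 - 0.5772*sin(g) + 7.8508)*cos(g)/(0.1521*sin(g)^4 - 2.2542*sin(g)^3 + 10.9885*sin(g)^2 - 19.5364*sin(g) + 11.4244)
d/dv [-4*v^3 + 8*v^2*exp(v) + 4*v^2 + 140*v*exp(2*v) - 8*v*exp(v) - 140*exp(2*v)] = 8*v^2*exp(v) - 12*v^2 + 280*v*exp(2*v) + 8*v*exp(v) + 8*v - 140*exp(2*v) - 8*exp(v)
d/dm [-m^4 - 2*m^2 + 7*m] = -4*m^3 - 4*m + 7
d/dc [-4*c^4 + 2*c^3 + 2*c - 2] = -16*c^3 + 6*c^2 + 2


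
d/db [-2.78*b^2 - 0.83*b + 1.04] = -5.56*b - 0.83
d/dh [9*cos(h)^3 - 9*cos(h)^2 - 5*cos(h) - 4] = (-27*cos(h)^2 + 18*cos(h) + 5)*sin(h)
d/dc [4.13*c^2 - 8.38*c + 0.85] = 8.26*c - 8.38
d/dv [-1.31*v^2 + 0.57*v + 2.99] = 0.57 - 2.62*v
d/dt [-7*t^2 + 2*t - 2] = 2 - 14*t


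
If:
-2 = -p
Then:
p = 2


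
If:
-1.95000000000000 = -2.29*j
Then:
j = 0.85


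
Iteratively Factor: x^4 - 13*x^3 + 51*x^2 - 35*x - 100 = (x - 5)*(x^3 - 8*x^2 + 11*x + 20) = (x - 5)*(x - 4)*(x^2 - 4*x - 5) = (x - 5)^2*(x - 4)*(x + 1)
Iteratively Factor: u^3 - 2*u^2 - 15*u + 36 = (u + 4)*(u^2 - 6*u + 9) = (u - 3)*(u + 4)*(u - 3)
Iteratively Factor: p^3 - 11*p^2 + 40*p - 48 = (p - 4)*(p^2 - 7*p + 12) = (p - 4)^2*(p - 3)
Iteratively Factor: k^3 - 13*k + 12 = (k - 1)*(k^2 + k - 12) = (k - 3)*(k - 1)*(k + 4)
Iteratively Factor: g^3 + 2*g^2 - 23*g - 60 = (g + 3)*(g^2 - g - 20) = (g + 3)*(g + 4)*(g - 5)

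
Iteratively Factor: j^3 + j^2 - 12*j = (j - 3)*(j^2 + 4*j) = j*(j - 3)*(j + 4)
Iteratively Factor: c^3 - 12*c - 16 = (c - 4)*(c^2 + 4*c + 4) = (c - 4)*(c + 2)*(c + 2)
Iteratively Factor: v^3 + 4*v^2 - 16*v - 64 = (v - 4)*(v^2 + 8*v + 16) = (v - 4)*(v + 4)*(v + 4)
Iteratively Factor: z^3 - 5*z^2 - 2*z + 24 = (z - 4)*(z^2 - z - 6) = (z - 4)*(z - 3)*(z + 2)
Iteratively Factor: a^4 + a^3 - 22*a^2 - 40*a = (a + 2)*(a^3 - a^2 - 20*a) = a*(a + 2)*(a^2 - a - 20) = a*(a - 5)*(a + 2)*(a + 4)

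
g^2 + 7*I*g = g*(g + 7*I)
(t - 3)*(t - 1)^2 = t^3 - 5*t^2 + 7*t - 3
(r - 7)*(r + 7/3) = r^2 - 14*r/3 - 49/3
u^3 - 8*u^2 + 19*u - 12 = (u - 4)*(u - 3)*(u - 1)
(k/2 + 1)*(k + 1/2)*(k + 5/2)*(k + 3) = k^4/2 + 4*k^3 + 89*k^2/8 + 97*k/8 + 15/4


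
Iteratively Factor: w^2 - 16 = (w + 4)*(w - 4)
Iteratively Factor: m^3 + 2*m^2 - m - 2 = (m + 2)*(m^2 - 1) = (m + 1)*(m + 2)*(m - 1)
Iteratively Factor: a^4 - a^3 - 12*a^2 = (a)*(a^3 - a^2 - 12*a) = a^2*(a^2 - a - 12) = a^2*(a - 4)*(a + 3)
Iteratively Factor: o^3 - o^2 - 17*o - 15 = (o - 5)*(o^2 + 4*o + 3) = (o - 5)*(o + 1)*(o + 3)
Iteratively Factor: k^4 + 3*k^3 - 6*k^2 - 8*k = (k + 1)*(k^3 + 2*k^2 - 8*k) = k*(k + 1)*(k^2 + 2*k - 8) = k*(k + 1)*(k + 4)*(k - 2)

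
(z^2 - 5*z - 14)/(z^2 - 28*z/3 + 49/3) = 3*(z + 2)/(3*z - 7)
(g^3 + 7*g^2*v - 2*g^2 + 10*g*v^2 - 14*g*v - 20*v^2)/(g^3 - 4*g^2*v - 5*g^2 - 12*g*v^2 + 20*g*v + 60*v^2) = (-g^2 - 5*g*v + 2*g + 10*v)/(-g^2 + 6*g*v + 5*g - 30*v)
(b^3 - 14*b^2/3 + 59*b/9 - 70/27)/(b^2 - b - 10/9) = (9*b^2 - 27*b + 14)/(3*(3*b + 2))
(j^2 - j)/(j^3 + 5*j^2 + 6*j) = (j - 1)/(j^2 + 5*j + 6)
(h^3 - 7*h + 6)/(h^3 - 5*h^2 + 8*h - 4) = (h + 3)/(h - 2)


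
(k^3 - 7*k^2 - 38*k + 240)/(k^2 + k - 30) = k - 8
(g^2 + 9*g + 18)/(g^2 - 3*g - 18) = (g + 6)/(g - 6)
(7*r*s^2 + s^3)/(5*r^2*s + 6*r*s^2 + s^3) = s*(7*r + s)/(5*r^2 + 6*r*s + s^2)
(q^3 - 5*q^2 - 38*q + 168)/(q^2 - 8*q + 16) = (q^2 - q - 42)/(q - 4)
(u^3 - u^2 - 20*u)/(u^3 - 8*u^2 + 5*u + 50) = u*(u + 4)/(u^2 - 3*u - 10)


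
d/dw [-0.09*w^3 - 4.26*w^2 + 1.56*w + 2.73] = -0.27*w^2 - 8.52*w + 1.56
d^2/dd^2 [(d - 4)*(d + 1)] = 2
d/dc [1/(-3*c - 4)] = 3/(3*c + 4)^2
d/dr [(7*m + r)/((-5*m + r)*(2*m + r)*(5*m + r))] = (125*m^3 - 28*m^2*r - 23*m*r^2 - 2*r^3)/(2500*m^6 + 2500*m^5*r + 425*m^4*r^2 - 200*m^3*r^3 - 46*m^2*r^4 + 4*m*r^5 + r^6)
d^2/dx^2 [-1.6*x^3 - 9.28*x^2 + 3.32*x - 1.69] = -9.6*x - 18.56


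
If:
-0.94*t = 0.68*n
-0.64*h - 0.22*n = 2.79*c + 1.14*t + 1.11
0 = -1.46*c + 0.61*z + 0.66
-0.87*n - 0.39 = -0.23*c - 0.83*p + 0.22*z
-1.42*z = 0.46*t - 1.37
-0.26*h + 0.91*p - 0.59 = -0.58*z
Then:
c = 0.67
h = -6.43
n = -1.86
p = -1.52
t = 1.34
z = 0.53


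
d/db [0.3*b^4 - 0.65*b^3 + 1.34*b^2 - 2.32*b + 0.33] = 1.2*b^3 - 1.95*b^2 + 2.68*b - 2.32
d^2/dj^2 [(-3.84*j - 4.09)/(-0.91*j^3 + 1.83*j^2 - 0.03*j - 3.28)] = (19.079424*j^5 + 2.27463600000002*j^4 - 83.467344*j^3 - 54.687636*j^2 + 63.701058*j + 48.351282)/(0.753571*j^9 - 4.546269*j^8 + 9.217026*j^7 + 1.720263*j^6 - 32.469246*j^5 + 33.485499*j^4 + 28.290027*j^3 - 59.05476*j^2 + 0.968256*j + 35.287552)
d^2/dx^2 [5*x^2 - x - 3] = 10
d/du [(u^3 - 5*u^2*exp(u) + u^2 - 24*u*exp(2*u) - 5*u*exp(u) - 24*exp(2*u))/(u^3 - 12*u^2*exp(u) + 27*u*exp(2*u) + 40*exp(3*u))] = (7*u^3*exp(u) + 10*u^2*exp(2*u) - u^2 + 15*u*exp(3*u) - 6*u*exp(u) + 7*exp(2*u))/(u^4 - 8*u^3*exp(u) + 6*u^2*exp(2*u) + 40*u*exp(3*u) + 25*exp(4*u))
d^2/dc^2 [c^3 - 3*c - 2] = 6*c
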